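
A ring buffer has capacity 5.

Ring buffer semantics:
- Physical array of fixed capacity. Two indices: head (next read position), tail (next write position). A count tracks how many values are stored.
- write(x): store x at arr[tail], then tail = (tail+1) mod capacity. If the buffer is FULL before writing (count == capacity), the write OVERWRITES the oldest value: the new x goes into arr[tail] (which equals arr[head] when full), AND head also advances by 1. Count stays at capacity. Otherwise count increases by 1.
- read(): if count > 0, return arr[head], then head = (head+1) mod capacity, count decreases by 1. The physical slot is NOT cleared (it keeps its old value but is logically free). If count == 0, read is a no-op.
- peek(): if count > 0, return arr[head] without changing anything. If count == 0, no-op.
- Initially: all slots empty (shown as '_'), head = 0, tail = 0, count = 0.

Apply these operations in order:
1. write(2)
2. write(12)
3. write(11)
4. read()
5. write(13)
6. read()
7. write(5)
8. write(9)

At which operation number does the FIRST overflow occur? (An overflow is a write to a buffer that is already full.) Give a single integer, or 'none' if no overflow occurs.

Answer: none

Derivation:
After op 1 (write(2)): arr=[2 _ _ _ _] head=0 tail=1 count=1
After op 2 (write(12)): arr=[2 12 _ _ _] head=0 tail=2 count=2
After op 3 (write(11)): arr=[2 12 11 _ _] head=0 tail=3 count=3
After op 4 (read()): arr=[2 12 11 _ _] head=1 tail=3 count=2
After op 5 (write(13)): arr=[2 12 11 13 _] head=1 tail=4 count=3
After op 6 (read()): arr=[2 12 11 13 _] head=2 tail=4 count=2
After op 7 (write(5)): arr=[2 12 11 13 5] head=2 tail=0 count=3
After op 8 (write(9)): arr=[9 12 11 13 5] head=2 tail=1 count=4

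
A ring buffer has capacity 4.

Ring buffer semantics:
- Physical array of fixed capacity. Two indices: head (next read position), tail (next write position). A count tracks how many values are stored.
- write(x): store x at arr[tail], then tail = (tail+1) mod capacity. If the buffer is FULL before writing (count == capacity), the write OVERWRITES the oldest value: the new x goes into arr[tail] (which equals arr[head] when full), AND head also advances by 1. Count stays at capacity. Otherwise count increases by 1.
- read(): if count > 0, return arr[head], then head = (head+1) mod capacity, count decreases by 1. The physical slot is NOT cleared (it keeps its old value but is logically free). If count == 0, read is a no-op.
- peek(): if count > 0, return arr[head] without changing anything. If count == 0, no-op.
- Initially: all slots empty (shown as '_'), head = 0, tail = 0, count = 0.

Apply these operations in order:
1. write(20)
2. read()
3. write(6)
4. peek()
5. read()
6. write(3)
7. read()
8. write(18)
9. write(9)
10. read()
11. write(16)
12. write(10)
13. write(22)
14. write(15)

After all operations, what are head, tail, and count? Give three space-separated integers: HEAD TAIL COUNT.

After op 1 (write(20)): arr=[20 _ _ _] head=0 tail=1 count=1
After op 2 (read()): arr=[20 _ _ _] head=1 tail=1 count=0
After op 3 (write(6)): arr=[20 6 _ _] head=1 tail=2 count=1
After op 4 (peek()): arr=[20 6 _ _] head=1 tail=2 count=1
After op 5 (read()): arr=[20 6 _ _] head=2 tail=2 count=0
After op 6 (write(3)): arr=[20 6 3 _] head=2 tail=3 count=1
After op 7 (read()): arr=[20 6 3 _] head=3 tail=3 count=0
After op 8 (write(18)): arr=[20 6 3 18] head=3 tail=0 count=1
After op 9 (write(9)): arr=[9 6 3 18] head=3 tail=1 count=2
After op 10 (read()): arr=[9 6 3 18] head=0 tail=1 count=1
After op 11 (write(16)): arr=[9 16 3 18] head=0 tail=2 count=2
After op 12 (write(10)): arr=[9 16 10 18] head=0 tail=3 count=3
After op 13 (write(22)): arr=[9 16 10 22] head=0 tail=0 count=4
After op 14 (write(15)): arr=[15 16 10 22] head=1 tail=1 count=4

Answer: 1 1 4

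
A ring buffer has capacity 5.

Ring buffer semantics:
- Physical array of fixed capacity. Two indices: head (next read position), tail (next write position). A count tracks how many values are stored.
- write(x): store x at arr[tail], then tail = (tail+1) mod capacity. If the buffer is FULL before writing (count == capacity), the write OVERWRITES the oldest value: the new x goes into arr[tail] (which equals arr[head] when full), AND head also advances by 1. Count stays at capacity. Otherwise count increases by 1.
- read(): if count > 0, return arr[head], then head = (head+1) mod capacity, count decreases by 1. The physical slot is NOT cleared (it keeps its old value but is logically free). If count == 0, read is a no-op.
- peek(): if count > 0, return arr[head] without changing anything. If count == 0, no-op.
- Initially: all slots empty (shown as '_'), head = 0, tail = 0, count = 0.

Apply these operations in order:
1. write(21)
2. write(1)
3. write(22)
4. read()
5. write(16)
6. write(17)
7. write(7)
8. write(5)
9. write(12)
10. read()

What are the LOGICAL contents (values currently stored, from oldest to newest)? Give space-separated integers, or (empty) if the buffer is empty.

After op 1 (write(21)): arr=[21 _ _ _ _] head=0 tail=1 count=1
After op 2 (write(1)): arr=[21 1 _ _ _] head=0 tail=2 count=2
After op 3 (write(22)): arr=[21 1 22 _ _] head=0 tail=3 count=3
After op 4 (read()): arr=[21 1 22 _ _] head=1 tail=3 count=2
After op 5 (write(16)): arr=[21 1 22 16 _] head=1 tail=4 count=3
After op 6 (write(17)): arr=[21 1 22 16 17] head=1 tail=0 count=4
After op 7 (write(7)): arr=[7 1 22 16 17] head=1 tail=1 count=5
After op 8 (write(5)): arr=[7 5 22 16 17] head=2 tail=2 count=5
After op 9 (write(12)): arr=[7 5 12 16 17] head=3 tail=3 count=5
After op 10 (read()): arr=[7 5 12 16 17] head=4 tail=3 count=4

Answer: 17 7 5 12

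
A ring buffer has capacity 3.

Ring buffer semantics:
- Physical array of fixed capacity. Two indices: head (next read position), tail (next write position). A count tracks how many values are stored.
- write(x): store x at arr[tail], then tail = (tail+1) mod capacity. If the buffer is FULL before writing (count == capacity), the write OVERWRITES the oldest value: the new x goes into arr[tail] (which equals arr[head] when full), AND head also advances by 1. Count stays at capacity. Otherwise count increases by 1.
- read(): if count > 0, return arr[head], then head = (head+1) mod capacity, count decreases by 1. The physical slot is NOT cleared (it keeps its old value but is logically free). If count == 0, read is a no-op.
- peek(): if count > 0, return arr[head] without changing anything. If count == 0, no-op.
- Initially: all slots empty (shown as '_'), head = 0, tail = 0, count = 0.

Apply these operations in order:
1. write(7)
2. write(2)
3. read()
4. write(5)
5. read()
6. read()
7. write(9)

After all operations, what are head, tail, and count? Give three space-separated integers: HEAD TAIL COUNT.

After op 1 (write(7)): arr=[7 _ _] head=0 tail=1 count=1
After op 2 (write(2)): arr=[7 2 _] head=0 tail=2 count=2
After op 3 (read()): arr=[7 2 _] head=1 tail=2 count=1
After op 4 (write(5)): arr=[7 2 5] head=1 tail=0 count=2
After op 5 (read()): arr=[7 2 5] head=2 tail=0 count=1
After op 6 (read()): arr=[7 2 5] head=0 tail=0 count=0
After op 7 (write(9)): arr=[9 2 5] head=0 tail=1 count=1

Answer: 0 1 1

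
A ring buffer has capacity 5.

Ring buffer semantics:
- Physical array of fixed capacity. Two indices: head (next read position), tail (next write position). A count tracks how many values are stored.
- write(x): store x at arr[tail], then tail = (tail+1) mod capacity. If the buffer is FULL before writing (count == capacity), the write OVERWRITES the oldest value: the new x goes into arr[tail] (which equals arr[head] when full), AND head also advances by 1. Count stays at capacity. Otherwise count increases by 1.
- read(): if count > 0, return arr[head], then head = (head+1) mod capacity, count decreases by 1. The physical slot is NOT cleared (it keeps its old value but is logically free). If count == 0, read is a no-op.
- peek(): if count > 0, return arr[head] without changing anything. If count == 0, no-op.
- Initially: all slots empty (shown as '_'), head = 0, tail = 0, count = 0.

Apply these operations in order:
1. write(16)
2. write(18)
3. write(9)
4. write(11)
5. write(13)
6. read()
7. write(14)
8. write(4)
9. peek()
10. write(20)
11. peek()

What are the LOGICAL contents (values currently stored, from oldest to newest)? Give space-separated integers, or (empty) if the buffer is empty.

After op 1 (write(16)): arr=[16 _ _ _ _] head=0 tail=1 count=1
After op 2 (write(18)): arr=[16 18 _ _ _] head=0 tail=2 count=2
After op 3 (write(9)): arr=[16 18 9 _ _] head=0 tail=3 count=3
After op 4 (write(11)): arr=[16 18 9 11 _] head=0 tail=4 count=4
After op 5 (write(13)): arr=[16 18 9 11 13] head=0 tail=0 count=5
After op 6 (read()): arr=[16 18 9 11 13] head=1 tail=0 count=4
After op 7 (write(14)): arr=[14 18 9 11 13] head=1 tail=1 count=5
After op 8 (write(4)): arr=[14 4 9 11 13] head=2 tail=2 count=5
After op 9 (peek()): arr=[14 4 9 11 13] head=2 tail=2 count=5
After op 10 (write(20)): arr=[14 4 20 11 13] head=3 tail=3 count=5
After op 11 (peek()): arr=[14 4 20 11 13] head=3 tail=3 count=5

Answer: 11 13 14 4 20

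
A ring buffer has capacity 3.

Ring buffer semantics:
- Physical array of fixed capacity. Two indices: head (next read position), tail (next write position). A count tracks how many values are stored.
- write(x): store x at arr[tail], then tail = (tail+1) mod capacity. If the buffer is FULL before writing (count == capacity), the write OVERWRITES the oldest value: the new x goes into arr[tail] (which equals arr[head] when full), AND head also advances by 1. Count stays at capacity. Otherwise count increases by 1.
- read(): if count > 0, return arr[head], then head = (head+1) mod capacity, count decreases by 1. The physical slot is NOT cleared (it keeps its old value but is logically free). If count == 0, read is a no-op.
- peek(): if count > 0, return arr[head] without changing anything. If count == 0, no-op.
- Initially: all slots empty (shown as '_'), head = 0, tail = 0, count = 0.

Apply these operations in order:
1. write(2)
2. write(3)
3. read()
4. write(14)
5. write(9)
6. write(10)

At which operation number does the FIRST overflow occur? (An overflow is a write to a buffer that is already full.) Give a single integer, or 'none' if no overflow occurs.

After op 1 (write(2)): arr=[2 _ _] head=0 tail=1 count=1
After op 2 (write(3)): arr=[2 3 _] head=0 tail=2 count=2
After op 3 (read()): arr=[2 3 _] head=1 tail=2 count=1
After op 4 (write(14)): arr=[2 3 14] head=1 tail=0 count=2
After op 5 (write(9)): arr=[9 3 14] head=1 tail=1 count=3
After op 6 (write(10)): arr=[9 10 14] head=2 tail=2 count=3

Answer: 6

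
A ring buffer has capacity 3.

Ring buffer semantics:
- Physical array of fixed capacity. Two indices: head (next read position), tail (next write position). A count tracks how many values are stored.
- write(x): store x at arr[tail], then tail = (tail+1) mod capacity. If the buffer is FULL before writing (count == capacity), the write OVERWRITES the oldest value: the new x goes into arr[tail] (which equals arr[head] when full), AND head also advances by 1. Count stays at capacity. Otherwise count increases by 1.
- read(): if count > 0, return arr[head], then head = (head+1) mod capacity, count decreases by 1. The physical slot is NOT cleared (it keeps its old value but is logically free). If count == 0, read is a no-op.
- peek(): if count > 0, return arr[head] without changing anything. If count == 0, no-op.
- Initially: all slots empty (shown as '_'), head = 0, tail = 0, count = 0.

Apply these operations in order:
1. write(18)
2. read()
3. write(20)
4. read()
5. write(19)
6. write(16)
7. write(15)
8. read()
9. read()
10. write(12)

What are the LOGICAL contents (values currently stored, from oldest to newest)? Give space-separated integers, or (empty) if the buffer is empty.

Answer: 15 12

Derivation:
After op 1 (write(18)): arr=[18 _ _] head=0 tail=1 count=1
After op 2 (read()): arr=[18 _ _] head=1 tail=1 count=0
After op 3 (write(20)): arr=[18 20 _] head=1 tail=2 count=1
After op 4 (read()): arr=[18 20 _] head=2 tail=2 count=0
After op 5 (write(19)): arr=[18 20 19] head=2 tail=0 count=1
After op 6 (write(16)): arr=[16 20 19] head=2 tail=1 count=2
After op 7 (write(15)): arr=[16 15 19] head=2 tail=2 count=3
After op 8 (read()): arr=[16 15 19] head=0 tail=2 count=2
After op 9 (read()): arr=[16 15 19] head=1 tail=2 count=1
After op 10 (write(12)): arr=[16 15 12] head=1 tail=0 count=2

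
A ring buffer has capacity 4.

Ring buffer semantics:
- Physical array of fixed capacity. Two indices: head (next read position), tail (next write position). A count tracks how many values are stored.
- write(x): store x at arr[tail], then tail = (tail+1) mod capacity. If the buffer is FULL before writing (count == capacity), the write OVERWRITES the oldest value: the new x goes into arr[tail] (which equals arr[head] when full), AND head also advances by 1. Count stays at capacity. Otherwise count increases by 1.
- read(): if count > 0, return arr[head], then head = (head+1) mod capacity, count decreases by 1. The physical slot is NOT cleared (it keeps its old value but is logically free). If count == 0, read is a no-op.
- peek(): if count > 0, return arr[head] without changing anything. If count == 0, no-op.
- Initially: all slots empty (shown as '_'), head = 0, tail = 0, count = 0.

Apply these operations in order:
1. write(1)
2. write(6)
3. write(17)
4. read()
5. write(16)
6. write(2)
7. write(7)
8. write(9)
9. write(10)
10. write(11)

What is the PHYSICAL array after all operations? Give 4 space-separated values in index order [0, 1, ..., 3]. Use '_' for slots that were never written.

After op 1 (write(1)): arr=[1 _ _ _] head=0 tail=1 count=1
After op 2 (write(6)): arr=[1 6 _ _] head=0 tail=2 count=2
After op 3 (write(17)): arr=[1 6 17 _] head=0 tail=3 count=3
After op 4 (read()): arr=[1 6 17 _] head=1 tail=3 count=2
After op 5 (write(16)): arr=[1 6 17 16] head=1 tail=0 count=3
After op 6 (write(2)): arr=[2 6 17 16] head=1 tail=1 count=4
After op 7 (write(7)): arr=[2 7 17 16] head=2 tail=2 count=4
After op 8 (write(9)): arr=[2 7 9 16] head=3 tail=3 count=4
After op 9 (write(10)): arr=[2 7 9 10] head=0 tail=0 count=4
After op 10 (write(11)): arr=[11 7 9 10] head=1 tail=1 count=4

Answer: 11 7 9 10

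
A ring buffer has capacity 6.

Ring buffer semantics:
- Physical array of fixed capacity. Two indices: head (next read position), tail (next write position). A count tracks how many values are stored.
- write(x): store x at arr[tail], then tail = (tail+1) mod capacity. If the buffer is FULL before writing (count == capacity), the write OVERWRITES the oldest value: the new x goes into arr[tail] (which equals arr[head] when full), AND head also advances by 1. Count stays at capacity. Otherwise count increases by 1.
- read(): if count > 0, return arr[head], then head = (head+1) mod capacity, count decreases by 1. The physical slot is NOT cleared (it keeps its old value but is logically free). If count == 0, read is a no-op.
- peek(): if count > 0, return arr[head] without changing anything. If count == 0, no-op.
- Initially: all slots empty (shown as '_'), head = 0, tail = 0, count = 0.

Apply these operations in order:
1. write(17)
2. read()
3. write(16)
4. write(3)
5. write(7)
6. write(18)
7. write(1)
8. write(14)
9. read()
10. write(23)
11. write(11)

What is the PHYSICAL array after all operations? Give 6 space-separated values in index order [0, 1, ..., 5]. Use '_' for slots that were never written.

After op 1 (write(17)): arr=[17 _ _ _ _ _] head=0 tail=1 count=1
After op 2 (read()): arr=[17 _ _ _ _ _] head=1 tail=1 count=0
After op 3 (write(16)): arr=[17 16 _ _ _ _] head=1 tail=2 count=1
After op 4 (write(3)): arr=[17 16 3 _ _ _] head=1 tail=3 count=2
After op 5 (write(7)): arr=[17 16 3 7 _ _] head=1 tail=4 count=3
After op 6 (write(18)): arr=[17 16 3 7 18 _] head=1 tail=5 count=4
After op 7 (write(1)): arr=[17 16 3 7 18 1] head=1 tail=0 count=5
After op 8 (write(14)): arr=[14 16 3 7 18 1] head=1 tail=1 count=6
After op 9 (read()): arr=[14 16 3 7 18 1] head=2 tail=1 count=5
After op 10 (write(23)): arr=[14 23 3 7 18 1] head=2 tail=2 count=6
After op 11 (write(11)): arr=[14 23 11 7 18 1] head=3 tail=3 count=6

Answer: 14 23 11 7 18 1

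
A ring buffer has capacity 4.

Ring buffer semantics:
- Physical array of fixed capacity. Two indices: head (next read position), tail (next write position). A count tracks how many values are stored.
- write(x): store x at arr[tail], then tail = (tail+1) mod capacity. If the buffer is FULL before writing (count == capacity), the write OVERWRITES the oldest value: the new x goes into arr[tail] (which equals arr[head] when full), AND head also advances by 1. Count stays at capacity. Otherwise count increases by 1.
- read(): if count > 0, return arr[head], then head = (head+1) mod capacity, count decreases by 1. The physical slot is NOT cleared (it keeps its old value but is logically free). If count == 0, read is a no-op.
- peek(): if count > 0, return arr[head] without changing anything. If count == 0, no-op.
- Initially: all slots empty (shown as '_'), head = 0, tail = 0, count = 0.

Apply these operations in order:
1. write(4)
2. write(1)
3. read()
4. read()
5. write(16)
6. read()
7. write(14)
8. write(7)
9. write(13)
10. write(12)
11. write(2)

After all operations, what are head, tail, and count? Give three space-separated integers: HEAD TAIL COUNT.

After op 1 (write(4)): arr=[4 _ _ _] head=0 tail=1 count=1
After op 2 (write(1)): arr=[4 1 _ _] head=0 tail=2 count=2
After op 3 (read()): arr=[4 1 _ _] head=1 tail=2 count=1
After op 4 (read()): arr=[4 1 _ _] head=2 tail=2 count=0
After op 5 (write(16)): arr=[4 1 16 _] head=2 tail=3 count=1
After op 6 (read()): arr=[4 1 16 _] head=3 tail=3 count=0
After op 7 (write(14)): arr=[4 1 16 14] head=3 tail=0 count=1
After op 8 (write(7)): arr=[7 1 16 14] head=3 tail=1 count=2
After op 9 (write(13)): arr=[7 13 16 14] head=3 tail=2 count=3
After op 10 (write(12)): arr=[7 13 12 14] head=3 tail=3 count=4
After op 11 (write(2)): arr=[7 13 12 2] head=0 tail=0 count=4

Answer: 0 0 4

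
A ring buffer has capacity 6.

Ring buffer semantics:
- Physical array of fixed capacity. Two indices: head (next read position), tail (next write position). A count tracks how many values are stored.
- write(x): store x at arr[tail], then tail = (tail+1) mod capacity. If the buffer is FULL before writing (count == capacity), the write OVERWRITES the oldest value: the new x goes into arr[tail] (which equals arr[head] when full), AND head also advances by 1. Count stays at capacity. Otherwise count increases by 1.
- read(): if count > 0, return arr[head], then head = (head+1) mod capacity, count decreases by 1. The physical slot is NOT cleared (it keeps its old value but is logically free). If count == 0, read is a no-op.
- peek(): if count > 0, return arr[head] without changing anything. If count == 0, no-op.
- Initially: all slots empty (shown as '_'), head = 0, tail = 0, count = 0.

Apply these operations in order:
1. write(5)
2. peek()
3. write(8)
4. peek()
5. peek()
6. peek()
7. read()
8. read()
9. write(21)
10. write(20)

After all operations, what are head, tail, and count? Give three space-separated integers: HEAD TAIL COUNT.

Answer: 2 4 2

Derivation:
After op 1 (write(5)): arr=[5 _ _ _ _ _] head=0 tail=1 count=1
After op 2 (peek()): arr=[5 _ _ _ _ _] head=0 tail=1 count=1
After op 3 (write(8)): arr=[5 8 _ _ _ _] head=0 tail=2 count=2
After op 4 (peek()): arr=[5 8 _ _ _ _] head=0 tail=2 count=2
After op 5 (peek()): arr=[5 8 _ _ _ _] head=0 tail=2 count=2
After op 6 (peek()): arr=[5 8 _ _ _ _] head=0 tail=2 count=2
After op 7 (read()): arr=[5 8 _ _ _ _] head=1 tail=2 count=1
After op 8 (read()): arr=[5 8 _ _ _ _] head=2 tail=2 count=0
After op 9 (write(21)): arr=[5 8 21 _ _ _] head=2 tail=3 count=1
After op 10 (write(20)): arr=[5 8 21 20 _ _] head=2 tail=4 count=2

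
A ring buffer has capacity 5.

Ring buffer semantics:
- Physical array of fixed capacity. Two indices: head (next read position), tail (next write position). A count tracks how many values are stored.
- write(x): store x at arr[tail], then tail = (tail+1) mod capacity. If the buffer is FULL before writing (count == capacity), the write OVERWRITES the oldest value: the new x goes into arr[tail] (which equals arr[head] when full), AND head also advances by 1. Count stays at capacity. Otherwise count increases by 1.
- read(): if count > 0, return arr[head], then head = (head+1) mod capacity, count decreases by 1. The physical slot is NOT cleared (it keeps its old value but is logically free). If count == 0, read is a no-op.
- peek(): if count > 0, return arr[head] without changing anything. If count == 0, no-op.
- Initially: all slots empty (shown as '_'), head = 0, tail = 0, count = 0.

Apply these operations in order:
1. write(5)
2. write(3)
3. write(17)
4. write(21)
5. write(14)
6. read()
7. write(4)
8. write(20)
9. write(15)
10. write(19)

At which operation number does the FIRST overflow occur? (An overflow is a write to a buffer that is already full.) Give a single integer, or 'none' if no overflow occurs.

After op 1 (write(5)): arr=[5 _ _ _ _] head=0 tail=1 count=1
After op 2 (write(3)): arr=[5 3 _ _ _] head=0 tail=2 count=2
After op 3 (write(17)): arr=[5 3 17 _ _] head=0 tail=3 count=3
After op 4 (write(21)): arr=[5 3 17 21 _] head=0 tail=4 count=4
After op 5 (write(14)): arr=[5 3 17 21 14] head=0 tail=0 count=5
After op 6 (read()): arr=[5 3 17 21 14] head=1 tail=0 count=4
After op 7 (write(4)): arr=[4 3 17 21 14] head=1 tail=1 count=5
After op 8 (write(20)): arr=[4 20 17 21 14] head=2 tail=2 count=5
After op 9 (write(15)): arr=[4 20 15 21 14] head=3 tail=3 count=5
After op 10 (write(19)): arr=[4 20 15 19 14] head=4 tail=4 count=5

Answer: 8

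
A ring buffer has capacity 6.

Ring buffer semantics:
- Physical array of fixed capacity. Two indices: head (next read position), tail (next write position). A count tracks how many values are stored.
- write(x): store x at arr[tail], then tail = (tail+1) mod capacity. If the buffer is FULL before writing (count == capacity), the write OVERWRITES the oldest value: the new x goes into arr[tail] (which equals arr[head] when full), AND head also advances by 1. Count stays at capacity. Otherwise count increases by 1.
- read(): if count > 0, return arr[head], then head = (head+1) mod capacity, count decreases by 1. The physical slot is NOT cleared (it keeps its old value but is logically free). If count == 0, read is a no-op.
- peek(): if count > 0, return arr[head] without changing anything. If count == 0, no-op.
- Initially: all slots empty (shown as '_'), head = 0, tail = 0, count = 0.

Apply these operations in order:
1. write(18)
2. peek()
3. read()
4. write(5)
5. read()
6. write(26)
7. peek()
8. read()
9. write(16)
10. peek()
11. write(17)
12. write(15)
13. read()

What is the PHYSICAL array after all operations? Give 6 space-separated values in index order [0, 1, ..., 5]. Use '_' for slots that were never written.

After op 1 (write(18)): arr=[18 _ _ _ _ _] head=0 tail=1 count=1
After op 2 (peek()): arr=[18 _ _ _ _ _] head=0 tail=1 count=1
After op 3 (read()): arr=[18 _ _ _ _ _] head=1 tail=1 count=0
After op 4 (write(5)): arr=[18 5 _ _ _ _] head=1 tail=2 count=1
After op 5 (read()): arr=[18 5 _ _ _ _] head=2 tail=2 count=0
After op 6 (write(26)): arr=[18 5 26 _ _ _] head=2 tail=3 count=1
After op 7 (peek()): arr=[18 5 26 _ _ _] head=2 tail=3 count=1
After op 8 (read()): arr=[18 5 26 _ _ _] head=3 tail=3 count=0
After op 9 (write(16)): arr=[18 5 26 16 _ _] head=3 tail=4 count=1
After op 10 (peek()): arr=[18 5 26 16 _ _] head=3 tail=4 count=1
After op 11 (write(17)): arr=[18 5 26 16 17 _] head=3 tail=5 count=2
After op 12 (write(15)): arr=[18 5 26 16 17 15] head=3 tail=0 count=3
After op 13 (read()): arr=[18 5 26 16 17 15] head=4 tail=0 count=2

Answer: 18 5 26 16 17 15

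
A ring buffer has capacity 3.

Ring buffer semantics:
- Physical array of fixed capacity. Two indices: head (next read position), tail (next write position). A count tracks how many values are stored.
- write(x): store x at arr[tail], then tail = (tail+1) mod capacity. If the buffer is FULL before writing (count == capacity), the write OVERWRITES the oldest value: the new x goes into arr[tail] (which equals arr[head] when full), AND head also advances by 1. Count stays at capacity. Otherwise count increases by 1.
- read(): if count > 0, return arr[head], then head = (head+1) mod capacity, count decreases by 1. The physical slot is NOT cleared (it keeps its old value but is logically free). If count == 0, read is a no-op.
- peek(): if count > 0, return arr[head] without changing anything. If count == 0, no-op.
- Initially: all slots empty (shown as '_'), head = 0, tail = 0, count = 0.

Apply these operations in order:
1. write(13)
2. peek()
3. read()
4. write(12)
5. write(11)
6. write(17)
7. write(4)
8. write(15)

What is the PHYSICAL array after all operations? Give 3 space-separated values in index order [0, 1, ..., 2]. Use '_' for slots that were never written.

After op 1 (write(13)): arr=[13 _ _] head=0 tail=1 count=1
After op 2 (peek()): arr=[13 _ _] head=0 tail=1 count=1
After op 3 (read()): arr=[13 _ _] head=1 tail=1 count=0
After op 4 (write(12)): arr=[13 12 _] head=1 tail=2 count=1
After op 5 (write(11)): arr=[13 12 11] head=1 tail=0 count=2
After op 6 (write(17)): arr=[17 12 11] head=1 tail=1 count=3
After op 7 (write(4)): arr=[17 4 11] head=2 tail=2 count=3
After op 8 (write(15)): arr=[17 4 15] head=0 tail=0 count=3

Answer: 17 4 15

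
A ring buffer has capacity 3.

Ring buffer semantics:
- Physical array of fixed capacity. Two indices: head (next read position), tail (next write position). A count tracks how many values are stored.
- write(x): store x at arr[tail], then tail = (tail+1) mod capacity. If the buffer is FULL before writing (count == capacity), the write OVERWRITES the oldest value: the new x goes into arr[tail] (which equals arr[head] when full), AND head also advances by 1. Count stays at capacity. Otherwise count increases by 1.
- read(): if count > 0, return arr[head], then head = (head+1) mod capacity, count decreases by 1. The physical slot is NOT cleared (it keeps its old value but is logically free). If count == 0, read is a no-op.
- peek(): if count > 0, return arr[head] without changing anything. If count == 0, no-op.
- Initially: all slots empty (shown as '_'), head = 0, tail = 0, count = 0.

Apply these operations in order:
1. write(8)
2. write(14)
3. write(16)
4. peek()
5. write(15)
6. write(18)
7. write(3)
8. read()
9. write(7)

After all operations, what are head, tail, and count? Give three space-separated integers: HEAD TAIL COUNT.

Answer: 1 1 3

Derivation:
After op 1 (write(8)): arr=[8 _ _] head=0 tail=1 count=1
After op 2 (write(14)): arr=[8 14 _] head=0 tail=2 count=2
After op 3 (write(16)): arr=[8 14 16] head=0 tail=0 count=3
After op 4 (peek()): arr=[8 14 16] head=0 tail=0 count=3
After op 5 (write(15)): arr=[15 14 16] head=1 tail=1 count=3
After op 6 (write(18)): arr=[15 18 16] head=2 tail=2 count=3
After op 7 (write(3)): arr=[15 18 3] head=0 tail=0 count=3
After op 8 (read()): arr=[15 18 3] head=1 tail=0 count=2
After op 9 (write(7)): arr=[7 18 3] head=1 tail=1 count=3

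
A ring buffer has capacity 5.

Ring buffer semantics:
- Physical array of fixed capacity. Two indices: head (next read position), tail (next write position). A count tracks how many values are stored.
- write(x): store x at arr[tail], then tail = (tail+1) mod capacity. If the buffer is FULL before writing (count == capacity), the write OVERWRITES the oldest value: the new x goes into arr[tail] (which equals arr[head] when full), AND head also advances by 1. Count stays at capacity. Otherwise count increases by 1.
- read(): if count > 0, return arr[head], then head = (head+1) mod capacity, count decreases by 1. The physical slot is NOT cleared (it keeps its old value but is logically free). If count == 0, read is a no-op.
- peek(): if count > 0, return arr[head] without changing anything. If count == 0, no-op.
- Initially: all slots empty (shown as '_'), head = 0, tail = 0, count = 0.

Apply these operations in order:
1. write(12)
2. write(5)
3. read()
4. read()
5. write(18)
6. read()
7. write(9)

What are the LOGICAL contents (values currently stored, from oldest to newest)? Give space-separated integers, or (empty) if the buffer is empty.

After op 1 (write(12)): arr=[12 _ _ _ _] head=0 tail=1 count=1
After op 2 (write(5)): arr=[12 5 _ _ _] head=0 tail=2 count=2
After op 3 (read()): arr=[12 5 _ _ _] head=1 tail=2 count=1
After op 4 (read()): arr=[12 5 _ _ _] head=2 tail=2 count=0
After op 5 (write(18)): arr=[12 5 18 _ _] head=2 tail=3 count=1
After op 6 (read()): arr=[12 5 18 _ _] head=3 tail=3 count=0
After op 7 (write(9)): arr=[12 5 18 9 _] head=3 tail=4 count=1

Answer: 9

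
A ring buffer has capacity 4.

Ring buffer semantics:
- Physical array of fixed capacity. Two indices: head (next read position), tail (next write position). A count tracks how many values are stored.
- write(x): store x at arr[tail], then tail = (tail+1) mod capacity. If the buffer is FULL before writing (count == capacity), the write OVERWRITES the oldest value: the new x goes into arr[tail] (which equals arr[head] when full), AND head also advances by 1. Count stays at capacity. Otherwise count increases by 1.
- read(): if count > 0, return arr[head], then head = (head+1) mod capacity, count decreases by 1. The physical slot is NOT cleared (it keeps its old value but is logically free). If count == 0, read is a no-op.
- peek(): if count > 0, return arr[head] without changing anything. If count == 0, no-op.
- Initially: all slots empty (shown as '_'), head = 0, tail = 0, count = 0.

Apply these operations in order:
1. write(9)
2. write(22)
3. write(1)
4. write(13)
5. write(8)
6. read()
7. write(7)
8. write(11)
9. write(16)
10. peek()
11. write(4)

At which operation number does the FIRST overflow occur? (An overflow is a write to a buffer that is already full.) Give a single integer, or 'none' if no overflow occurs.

Answer: 5

Derivation:
After op 1 (write(9)): arr=[9 _ _ _] head=0 tail=1 count=1
After op 2 (write(22)): arr=[9 22 _ _] head=0 tail=2 count=2
After op 3 (write(1)): arr=[9 22 1 _] head=0 tail=3 count=3
After op 4 (write(13)): arr=[9 22 1 13] head=0 tail=0 count=4
After op 5 (write(8)): arr=[8 22 1 13] head=1 tail=1 count=4
After op 6 (read()): arr=[8 22 1 13] head=2 tail=1 count=3
After op 7 (write(7)): arr=[8 7 1 13] head=2 tail=2 count=4
After op 8 (write(11)): arr=[8 7 11 13] head=3 tail=3 count=4
After op 9 (write(16)): arr=[8 7 11 16] head=0 tail=0 count=4
After op 10 (peek()): arr=[8 7 11 16] head=0 tail=0 count=4
After op 11 (write(4)): arr=[4 7 11 16] head=1 tail=1 count=4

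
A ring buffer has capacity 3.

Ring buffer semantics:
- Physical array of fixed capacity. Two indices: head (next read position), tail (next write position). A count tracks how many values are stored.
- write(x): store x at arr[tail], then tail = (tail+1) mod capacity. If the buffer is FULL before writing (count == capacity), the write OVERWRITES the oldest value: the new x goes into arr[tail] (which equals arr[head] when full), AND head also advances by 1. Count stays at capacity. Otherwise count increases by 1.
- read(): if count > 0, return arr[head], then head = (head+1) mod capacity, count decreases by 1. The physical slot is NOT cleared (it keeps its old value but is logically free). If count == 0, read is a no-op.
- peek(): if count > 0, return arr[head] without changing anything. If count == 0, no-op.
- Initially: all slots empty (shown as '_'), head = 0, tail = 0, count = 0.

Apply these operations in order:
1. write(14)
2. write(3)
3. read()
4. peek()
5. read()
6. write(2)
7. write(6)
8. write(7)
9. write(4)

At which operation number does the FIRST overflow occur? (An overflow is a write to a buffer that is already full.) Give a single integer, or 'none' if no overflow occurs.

After op 1 (write(14)): arr=[14 _ _] head=0 tail=1 count=1
After op 2 (write(3)): arr=[14 3 _] head=0 tail=2 count=2
After op 3 (read()): arr=[14 3 _] head=1 tail=2 count=1
After op 4 (peek()): arr=[14 3 _] head=1 tail=2 count=1
After op 5 (read()): arr=[14 3 _] head=2 tail=2 count=0
After op 6 (write(2)): arr=[14 3 2] head=2 tail=0 count=1
After op 7 (write(6)): arr=[6 3 2] head=2 tail=1 count=2
After op 8 (write(7)): arr=[6 7 2] head=2 tail=2 count=3
After op 9 (write(4)): arr=[6 7 4] head=0 tail=0 count=3

Answer: 9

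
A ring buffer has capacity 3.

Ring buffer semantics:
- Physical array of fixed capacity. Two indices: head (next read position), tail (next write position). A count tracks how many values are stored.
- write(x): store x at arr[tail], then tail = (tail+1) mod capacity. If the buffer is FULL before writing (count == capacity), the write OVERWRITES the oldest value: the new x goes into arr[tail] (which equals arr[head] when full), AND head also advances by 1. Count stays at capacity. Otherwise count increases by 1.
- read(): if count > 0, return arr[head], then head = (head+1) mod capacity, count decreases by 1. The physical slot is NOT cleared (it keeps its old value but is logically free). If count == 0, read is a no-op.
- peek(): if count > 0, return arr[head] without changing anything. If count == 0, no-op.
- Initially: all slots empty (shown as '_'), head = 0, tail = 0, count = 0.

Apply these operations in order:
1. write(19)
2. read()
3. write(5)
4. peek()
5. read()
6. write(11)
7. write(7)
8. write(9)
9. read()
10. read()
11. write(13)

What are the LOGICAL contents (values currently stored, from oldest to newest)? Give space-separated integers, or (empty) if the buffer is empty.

Answer: 9 13

Derivation:
After op 1 (write(19)): arr=[19 _ _] head=0 tail=1 count=1
After op 2 (read()): arr=[19 _ _] head=1 tail=1 count=0
After op 3 (write(5)): arr=[19 5 _] head=1 tail=2 count=1
After op 4 (peek()): arr=[19 5 _] head=1 tail=2 count=1
After op 5 (read()): arr=[19 5 _] head=2 tail=2 count=0
After op 6 (write(11)): arr=[19 5 11] head=2 tail=0 count=1
After op 7 (write(7)): arr=[7 5 11] head=2 tail=1 count=2
After op 8 (write(9)): arr=[7 9 11] head=2 tail=2 count=3
After op 9 (read()): arr=[7 9 11] head=0 tail=2 count=2
After op 10 (read()): arr=[7 9 11] head=1 tail=2 count=1
After op 11 (write(13)): arr=[7 9 13] head=1 tail=0 count=2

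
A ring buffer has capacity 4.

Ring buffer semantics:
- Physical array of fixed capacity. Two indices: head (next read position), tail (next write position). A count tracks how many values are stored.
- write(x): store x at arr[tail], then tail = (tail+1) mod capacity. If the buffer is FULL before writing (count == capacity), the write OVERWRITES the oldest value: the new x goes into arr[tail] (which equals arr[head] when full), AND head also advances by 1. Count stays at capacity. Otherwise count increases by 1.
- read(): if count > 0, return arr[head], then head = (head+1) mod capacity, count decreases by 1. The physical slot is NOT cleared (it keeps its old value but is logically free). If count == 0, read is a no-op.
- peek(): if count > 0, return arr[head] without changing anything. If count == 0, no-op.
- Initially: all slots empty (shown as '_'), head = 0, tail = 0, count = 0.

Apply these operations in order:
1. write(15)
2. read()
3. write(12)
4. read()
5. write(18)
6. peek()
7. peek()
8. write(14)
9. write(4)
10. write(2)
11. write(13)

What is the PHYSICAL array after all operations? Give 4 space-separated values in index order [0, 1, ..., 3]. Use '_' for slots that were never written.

Answer: 4 2 13 14

Derivation:
After op 1 (write(15)): arr=[15 _ _ _] head=0 tail=1 count=1
After op 2 (read()): arr=[15 _ _ _] head=1 tail=1 count=0
After op 3 (write(12)): arr=[15 12 _ _] head=1 tail=2 count=1
After op 4 (read()): arr=[15 12 _ _] head=2 tail=2 count=0
After op 5 (write(18)): arr=[15 12 18 _] head=2 tail=3 count=1
After op 6 (peek()): arr=[15 12 18 _] head=2 tail=3 count=1
After op 7 (peek()): arr=[15 12 18 _] head=2 tail=3 count=1
After op 8 (write(14)): arr=[15 12 18 14] head=2 tail=0 count=2
After op 9 (write(4)): arr=[4 12 18 14] head=2 tail=1 count=3
After op 10 (write(2)): arr=[4 2 18 14] head=2 tail=2 count=4
After op 11 (write(13)): arr=[4 2 13 14] head=3 tail=3 count=4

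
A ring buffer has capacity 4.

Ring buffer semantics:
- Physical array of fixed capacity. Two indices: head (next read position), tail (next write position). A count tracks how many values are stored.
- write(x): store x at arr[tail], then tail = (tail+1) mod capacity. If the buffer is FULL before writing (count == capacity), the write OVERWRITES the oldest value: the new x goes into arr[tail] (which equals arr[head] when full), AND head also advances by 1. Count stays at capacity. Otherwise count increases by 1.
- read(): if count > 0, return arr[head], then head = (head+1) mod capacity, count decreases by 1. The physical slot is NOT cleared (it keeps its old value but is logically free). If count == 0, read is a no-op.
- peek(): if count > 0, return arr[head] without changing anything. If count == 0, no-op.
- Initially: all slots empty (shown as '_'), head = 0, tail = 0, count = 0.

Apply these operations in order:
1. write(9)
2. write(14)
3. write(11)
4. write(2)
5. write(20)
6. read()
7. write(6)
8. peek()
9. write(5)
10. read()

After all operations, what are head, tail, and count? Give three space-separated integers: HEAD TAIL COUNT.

Answer: 0 3 3

Derivation:
After op 1 (write(9)): arr=[9 _ _ _] head=0 tail=1 count=1
After op 2 (write(14)): arr=[9 14 _ _] head=0 tail=2 count=2
After op 3 (write(11)): arr=[9 14 11 _] head=0 tail=3 count=3
After op 4 (write(2)): arr=[9 14 11 2] head=0 tail=0 count=4
After op 5 (write(20)): arr=[20 14 11 2] head=1 tail=1 count=4
After op 6 (read()): arr=[20 14 11 2] head=2 tail=1 count=3
After op 7 (write(6)): arr=[20 6 11 2] head=2 tail=2 count=4
After op 8 (peek()): arr=[20 6 11 2] head=2 tail=2 count=4
After op 9 (write(5)): arr=[20 6 5 2] head=3 tail=3 count=4
After op 10 (read()): arr=[20 6 5 2] head=0 tail=3 count=3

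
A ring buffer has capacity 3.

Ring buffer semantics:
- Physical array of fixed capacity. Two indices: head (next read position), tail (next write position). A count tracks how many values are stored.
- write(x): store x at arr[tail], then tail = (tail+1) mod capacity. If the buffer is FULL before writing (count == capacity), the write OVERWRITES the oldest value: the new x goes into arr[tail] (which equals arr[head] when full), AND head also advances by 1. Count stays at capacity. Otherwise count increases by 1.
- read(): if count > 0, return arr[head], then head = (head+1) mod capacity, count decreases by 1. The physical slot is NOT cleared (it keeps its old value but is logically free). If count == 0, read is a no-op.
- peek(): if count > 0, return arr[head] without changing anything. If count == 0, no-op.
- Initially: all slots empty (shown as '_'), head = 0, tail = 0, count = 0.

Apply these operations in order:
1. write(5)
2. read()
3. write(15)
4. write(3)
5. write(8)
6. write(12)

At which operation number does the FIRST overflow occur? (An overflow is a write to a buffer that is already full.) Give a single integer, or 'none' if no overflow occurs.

After op 1 (write(5)): arr=[5 _ _] head=0 tail=1 count=1
After op 2 (read()): arr=[5 _ _] head=1 tail=1 count=0
After op 3 (write(15)): arr=[5 15 _] head=1 tail=2 count=1
After op 4 (write(3)): arr=[5 15 3] head=1 tail=0 count=2
After op 5 (write(8)): arr=[8 15 3] head=1 tail=1 count=3
After op 6 (write(12)): arr=[8 12 3] head=2 tail=2 count=3

Answer: 6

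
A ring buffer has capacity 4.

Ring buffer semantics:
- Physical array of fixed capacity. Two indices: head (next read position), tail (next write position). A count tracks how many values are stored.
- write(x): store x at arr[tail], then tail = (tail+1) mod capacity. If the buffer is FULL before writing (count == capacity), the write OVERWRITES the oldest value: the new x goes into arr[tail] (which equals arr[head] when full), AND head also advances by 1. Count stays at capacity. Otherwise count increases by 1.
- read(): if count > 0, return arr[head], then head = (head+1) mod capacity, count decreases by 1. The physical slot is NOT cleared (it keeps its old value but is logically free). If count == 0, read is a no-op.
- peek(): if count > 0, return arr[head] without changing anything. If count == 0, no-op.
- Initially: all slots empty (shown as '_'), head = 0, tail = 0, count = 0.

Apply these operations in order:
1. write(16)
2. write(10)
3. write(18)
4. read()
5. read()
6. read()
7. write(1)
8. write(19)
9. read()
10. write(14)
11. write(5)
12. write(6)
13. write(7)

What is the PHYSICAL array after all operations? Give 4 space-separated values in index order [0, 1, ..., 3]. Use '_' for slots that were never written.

Answer: 7 14 5 6

Derivation:
After op 1 (write(16)): arr=[16 _ _ _] head=0 tail=1 count=1
After op 2 (write(10)): arr=[16 10 _ _] head=0 tail=2 count=2
After op 3 (write(18)): arr=[16 10 18 _] head=0 tail=3 count=3
After op 4 (read()): arr=[16 10 18 _] head=1 tail=3 count=2
After op 5 (read()): arr=[16 10 18 _] head=2 tail=3 count=1
After op 6 (read()): arr=[16 10 18 _] head=3 tail=3 count=0
After op 7 (write(1)): arr=[16 10 18 1] head=3 tail=0 count=1
After op 8 (write(19)): arr=[19 10 18 1] head=3 tail=1 count=2
After op 9 (read()): arr=[19 10 18 1] head=0 tail=1 count=1
After op 10 (write(14)): arr=[19 14 18 1] head=0 tail=2 count=2
After op 11 (write(5)): arr=[19 14 5 1] head=0 tail=3 count=3
After op 12 (write(6)): arr=[19 14 5 6] head=0 tail=0 count=4
After op 13 (write(7)): arr=[7 14 5 6] head=1 tail=1 count=4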